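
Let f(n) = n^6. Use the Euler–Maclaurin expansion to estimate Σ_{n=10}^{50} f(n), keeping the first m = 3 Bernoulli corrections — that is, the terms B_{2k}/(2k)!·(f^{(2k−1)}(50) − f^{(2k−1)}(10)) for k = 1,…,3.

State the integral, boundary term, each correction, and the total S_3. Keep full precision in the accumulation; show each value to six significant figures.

The integral term ∫_10^50 x^6 dx = 1.11606e+11.
½[f(10) + f(50)] = ½[1.00000e+06 + 1.56250e+10] = 7.81300e+09.
So far: 1.19419e+11.
Correction k=1: B_{2}/2! · (f^{(1)}(50) − f^{(1)}(10)) = 1/12 · (1.87500e+09 − 600000) = 1.56200e+08.
Running total after k=1: 1.19575e+11.
Correction k=2: B_{4}/4! · (f^{(3)}(50) − f^{(3)}(10)) = −1/720 · (1.50000e+07 − 120000) = -20666.7.
Running total after k=2: 1.19575e+11.
Correction k=3: B_{6}/6! · (f^{(5)}(50) − f^{(5)}(10)) = 1/30240 · (36000.0 − 7200.00) = 0.952381.

S_3 ≈ 1.19575e+11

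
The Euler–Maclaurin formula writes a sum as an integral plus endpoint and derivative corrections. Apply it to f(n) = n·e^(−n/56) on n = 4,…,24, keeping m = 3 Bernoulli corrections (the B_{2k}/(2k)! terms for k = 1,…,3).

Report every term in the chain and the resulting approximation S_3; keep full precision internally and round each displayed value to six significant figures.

S_3 ≈ 219.562

∫_4^24 x·e^(−x/56) dx evaluates to 209.924.
½[f(4) + f(24)] = ½[3.72425 + 15.6345] = 9.67939.
Integral + boundary = 219.603.
k=1: B_{2}/(2)! × [f^{(1)}(24) − f^{(1)}(4)] = 1/12 × (0.372251 − 0.864558) = -0.0410256.
Partial sum through k=1: 219.562.
k=2: B_{4}/(4)! × [f^{(3)}(24) − f^{(3)}(4)] = −1/720 × (0.000534161 − 0.000869478) = 4.65718e-07.
Partial sum through k=2: 219.562.
k=3: B_{6}/(6)! × [f^{(5)}(24) − f^{(5)}(4)] = 1/30240 × (3.02812e-07 − 4.66603e-07) = -5.41637e-12.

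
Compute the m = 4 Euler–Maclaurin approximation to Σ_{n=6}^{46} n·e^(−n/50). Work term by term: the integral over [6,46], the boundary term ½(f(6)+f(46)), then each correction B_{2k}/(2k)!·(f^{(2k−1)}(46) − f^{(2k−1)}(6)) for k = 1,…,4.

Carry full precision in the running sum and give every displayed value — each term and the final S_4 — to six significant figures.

S_4 ≈ 582.250

Integral: ∫_6^46 x·e^(−x/50) dx = 570.486.
Boundary: ½(f(6) + f(46)) = ½(5.32152 + 18.3319) = 11.8267.
Running total after boundary: 582.313.
k=1: B_{2}/(2)! × [f^{(1)}(46) − f^{(1)}(6)] = 1/12 × (0.0318815 − 0.780490) = -0.0623840.
After k=1: 582.250.
k=2: B_{4}/(4)! × [f^{(3)}(46) − f^{(3)}(6)] = −1/720 × (0.000331568 − 0.00102173) = 9.58562e-07.
After k=2: 582.250.
k=3: B_{6}/(6)! × [f^{(5)}(46) − f^{(5)}(6)] = 1/30240 × (2.60153e-07 − 6.92507e-07) = -1.42974e-11.
After k=3: 582.250.
k=4: B_{8}/(8)! × [f^{(7)}(46) − f^{(7)}(6)] = −1/1209600 × (1.55072e-10 − 3.90529e-10) = 1.94657e-16.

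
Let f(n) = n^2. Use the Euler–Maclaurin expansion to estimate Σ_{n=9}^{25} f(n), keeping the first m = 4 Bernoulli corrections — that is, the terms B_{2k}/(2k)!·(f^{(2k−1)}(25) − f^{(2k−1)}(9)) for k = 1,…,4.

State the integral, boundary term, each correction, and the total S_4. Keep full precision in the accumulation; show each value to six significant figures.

The integral term ∫_9^25 x^2 dx = 4965.33.
Endpoint term: (f(9) + f(25))/2 = (81.0000 + 625.000)/2 = 353.000.
So far: 5318.33.
Order-1 term: 1/12 · (50.0000 − 18.0000) = 2.66667.
Partial sum through k=1: 5321.00.
Order-2 term: −1/720 · (0.00000 − 0.00000) = 0.00000.
Partial sum through k=2: 5321.00.
Order-3 term: 1/30240 · (0.00000 − 0.00000) = 0.00000.
Partial sum through k=3: 5321.00.
Order-4 term: −1/1209600 · (0.00000 − 0.00000) = 0.00000.

S_4 ≈ 5321.00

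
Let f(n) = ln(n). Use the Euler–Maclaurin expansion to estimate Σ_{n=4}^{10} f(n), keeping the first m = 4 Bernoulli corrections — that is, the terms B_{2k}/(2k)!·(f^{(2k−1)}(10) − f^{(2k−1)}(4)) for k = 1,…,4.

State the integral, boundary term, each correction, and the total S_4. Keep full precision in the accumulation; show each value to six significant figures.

∫_4^10 ln(x) dx evaluates to 11.4807.
½[f(4) + f(10)] = ½[1.38629 + 2.30259] = 1.84444.
Running total after boundary: 13.3251.
Correction k=1: B_{2}/2! · (f^{(1)}(10) − f^{(1)}(4)) = 1/12 · (0.100000 − 0.250000) = -0.0125000.
Running total after k=1: 13.3126.
Correction k=2: B_{4}/4! · (f^{(3)}(10) − f^{(3)}(4)) = −1/720 · (0.00200000 − 0.0312500) = 4.06250e-05.
Running total after k=2: 13.3127.
Correction k=3: B_{6}/6! · (f^{(5)}(10) − f^{(5)}(4)) = 1/30240 · (0.000240000 − 0.0234375) = -7.67113e-07.
Running total after k=3: 13.3127.
Correction k=4: B_{8}/8! · (f^{(7)}(10) − f^{(7)}(4)) = −1/1209600 · (7.20000e-05 − 0.0439453) = 3.62709e-08.

S_4 ≈ 13.3127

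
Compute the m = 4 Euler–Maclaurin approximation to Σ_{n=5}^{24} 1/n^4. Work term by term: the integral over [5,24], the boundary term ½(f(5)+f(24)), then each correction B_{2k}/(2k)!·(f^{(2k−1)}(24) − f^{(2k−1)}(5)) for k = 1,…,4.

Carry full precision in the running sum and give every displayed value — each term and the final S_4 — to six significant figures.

∫_5^24 1/x^4 dx evaluates to 0.00264255.
Boundary: ½(f(5) + f(24)) = ½(0.00160000 + 3.01408e-06) = 0.000801507.
Integral + boundary = 0.00344406.
k=1: B_{2}/(2)! × [f^{(1)}(24) − f^{(1)}(5)] = 1/12 × (-5.02347e-07 − (-0.00128000)) = 0.000106625.
Partial sum through k=1: 0.00355069.
k=2: B_{4}/(4)! × [f^{(3)}(24) − f^{(3)}(5)] = −1/720 × (-2.61639e-08 − (-0.00153600)) = -2.13330e-06.
Partial sum through k=2: 0.00354855.
k=3: B_{6}/(6)! × [f^{(5)}(24) − f^{(5)}(5)] = 1/30240 × (-2.54371e-09 − (-0.00344064)) = 1.13778e-07.
Partial sum through k=3: 0.00354867.
k=4: B_{8}/(8)! × [f^{(7)}(24) − f^{(7)}(5)] = −1/1209600 × (-3.97455e-10 − (-0.0123863)) = -1.02400e-08.

S_4 ≈ 0.00354866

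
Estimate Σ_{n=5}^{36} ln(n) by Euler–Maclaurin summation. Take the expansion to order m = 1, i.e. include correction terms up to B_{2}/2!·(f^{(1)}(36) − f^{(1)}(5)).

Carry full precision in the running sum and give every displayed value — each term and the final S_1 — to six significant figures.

S_1 ≈ 92.5416

The integral term ∫_5^36 ln(x) dx = 89.9595.
Endpoint term: (f(5) + f(36))/2 = (1.60944 + 3.58352)/2 = 2.59648.
Running total after boundary: 92.5560.
k=1: B_{2}/(2)! × [f^{(1)}(36) − f^{(1)}(5)] = 1/12 × (0.0277778 − 0.200000) = -0.0143519.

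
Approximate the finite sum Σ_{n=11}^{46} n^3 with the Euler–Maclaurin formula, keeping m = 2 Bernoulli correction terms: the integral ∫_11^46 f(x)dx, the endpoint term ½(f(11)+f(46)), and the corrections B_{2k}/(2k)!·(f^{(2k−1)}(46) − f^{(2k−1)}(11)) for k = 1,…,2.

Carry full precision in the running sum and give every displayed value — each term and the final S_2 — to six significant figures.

S_2 ≈ 1.16554e+06

Integral: ∫_11^46 x^3 dx = 1.11570e+06.
Endpoint term: (f(11) + f(46))/2 = (1331.00 + 97336.0)/2 = 49333.5.
Running total after boundary: 1.16504e+06.
Order-1 term: 1/12 · (6348.00 − 363.000) = 498.750.
Running total after k=1: 1.16554e+06.
Order-2 term: −1/720 · (6.00000 − 6.00000) = 0.00000.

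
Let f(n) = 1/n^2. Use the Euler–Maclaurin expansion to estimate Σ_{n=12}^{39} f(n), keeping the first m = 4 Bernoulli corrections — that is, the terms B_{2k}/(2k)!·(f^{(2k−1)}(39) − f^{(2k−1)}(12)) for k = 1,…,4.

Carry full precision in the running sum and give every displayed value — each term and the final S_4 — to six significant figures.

S_4 ≈ 0.0615868

∫_12^39 1/x^2 dx evaluates to 0.0576923.
½[f(12) + f(39)] = ½[0.00694444 + 0.000657462] = 0.00380095.
Integral + boundary = 0.0614933.
Correction k=1: B_{2}/2! · (f^{(1)}(39) − f^{(1)}(12)) = 1/12 · (-3.37160e-05 − (-0.00115741)) = 9.36409e-05.
After k=1: 0.0615869.
Correction k=2: B_{4}/4! · (f^{(3)}(39) − f^{(3)}(12)) = −1/720 · (-2.66004e-07 − (-9.64506e-05)) = -1.33590e-07.
After k=2: 0.0615868.
Correction k=3: B_{6}/6! · (f^{(5)}(39) − f^{(5)}(12)) = 1/30240 · (-5.24663e-09 − (-2.00939e-05)) = 6.64307e-10.
After k=3: 0.0615868.
Correction k=4: B_{8}/8! · (f^{(7)}(39) − f^{(7)}(12)) = −1/1209600 · (-1.93170e-10 − (-7.81429e-06)) = -6.46006e-12.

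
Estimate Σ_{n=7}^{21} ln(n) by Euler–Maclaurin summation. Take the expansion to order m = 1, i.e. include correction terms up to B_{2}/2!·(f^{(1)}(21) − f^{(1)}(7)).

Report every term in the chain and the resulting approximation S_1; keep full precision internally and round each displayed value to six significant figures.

S_1 ≈ 38.8009

Integral: ∫_7^21 ln(x) dx = 36.3136.
Boundary: ½(f(7) + f(21)) = ½(1.94591 + 3.04452) = 2.49522.
Integral + boundary = 38.8088.
Correction k=1: B_{2}/2! · (f^{(1)}(21) − f^{(1)}(7)) = 1/12 · (0.0476190 − 0.142857) = -0.00793651.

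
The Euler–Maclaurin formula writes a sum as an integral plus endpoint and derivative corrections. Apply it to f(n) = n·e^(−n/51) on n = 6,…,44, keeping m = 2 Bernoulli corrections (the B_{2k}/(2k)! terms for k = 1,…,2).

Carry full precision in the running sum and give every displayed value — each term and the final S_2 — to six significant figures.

S_2 ≈ 551.642

The integral term ∫_6^44 x·e^(−x/51) dx = 539.751.
Boundary: ½(f(6) + f(44)) = ½(5.33406 + 18.5681) = 11.9511.
Running total after boundary: 551.703.
Correction k=1: B_{2}/2! · (f^{(1)}(44) − f^{(1)}(6)) = 1/12 · (0.0579219 − 0.784420) = -0.0605415.
After k=1: 551.642.
Correction k=2: B_{4}/4! · (f^{(3)}(44) − f^{(3)}(6)) = −1/720 · (0.000346761 − 0.000985175) = 8.86686e-07.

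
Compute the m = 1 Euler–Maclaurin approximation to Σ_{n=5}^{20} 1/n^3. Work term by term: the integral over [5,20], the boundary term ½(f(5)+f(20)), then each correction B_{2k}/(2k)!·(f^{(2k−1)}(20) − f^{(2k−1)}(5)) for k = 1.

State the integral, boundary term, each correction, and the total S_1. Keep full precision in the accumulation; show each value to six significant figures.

S_1 ≈ 0.0232109

Integral: ∫_5^20 1/x^3 dx = 0.0187500.
Boundary: ½(f(5) + f(20)) = ½(0.00800000 + 0.000125000) = 0.00406250.
Integral + boundary = 0.0228125.
k=1: B_{2}/(2)! × [f^{(1)}(20) − f^{(1)}(5)] = 1/12 × (-1.87500e-05 − (-0.00480000)) = 0.000398437.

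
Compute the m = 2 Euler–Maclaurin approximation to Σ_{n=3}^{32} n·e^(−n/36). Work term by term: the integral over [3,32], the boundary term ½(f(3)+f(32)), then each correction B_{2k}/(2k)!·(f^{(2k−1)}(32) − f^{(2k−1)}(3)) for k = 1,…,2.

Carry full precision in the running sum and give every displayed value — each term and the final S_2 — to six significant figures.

∫_3^32 x·e^(−x/36) dx evaluates to 285.339.
Boundary: ½(f(3) + f(32)) = ½(2.76013 + 13.1556) = 7.95786.
Integral + boundary = 293.297.
Order-1 term: 1/12 · (0.0456791 − 0.843374) = -0.0664746.
Running total after k=1: 293.231.
Order-2 term: −1/720 · (0.000669679 − 0.00207057) = 1.94569e-06.

S_2 ≈ 293.231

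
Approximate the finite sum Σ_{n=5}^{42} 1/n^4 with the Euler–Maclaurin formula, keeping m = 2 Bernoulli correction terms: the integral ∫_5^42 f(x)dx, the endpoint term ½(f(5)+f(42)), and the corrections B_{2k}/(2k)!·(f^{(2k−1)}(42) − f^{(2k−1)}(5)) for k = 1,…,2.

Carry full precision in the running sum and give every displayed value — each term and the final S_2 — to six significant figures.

S_2 ≈ 0.00356686

The integral term ∫_5^42 1/x^4 dx = 0.00266217.
Boundary: ½(f(5) + f(42)) = ½(0.00160000 + 3.21368e-07) = 0.000800161.
So far: 0.00346233.
Correction k=1: B_{2}/2! · (f^{(1)}(42) − f^{(1)}(5)) = 1/12 · (-3.06065e-08 − (-0.00128000)) = 0.000106664.
Partial sum through k=1: 0.00356899.
Correction k=2: B_{4}/4! · (f^{(3)}(42) − f^{(3)}(5)) = −1/720 · (-5.20519e-10 − (-0.00153600)) = -2.13333e-06.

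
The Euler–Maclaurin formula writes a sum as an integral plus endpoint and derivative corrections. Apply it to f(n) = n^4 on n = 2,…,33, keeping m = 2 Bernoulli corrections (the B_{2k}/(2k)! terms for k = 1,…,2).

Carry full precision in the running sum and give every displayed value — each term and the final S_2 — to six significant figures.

∫_2^33 x^4 dx evaluates to 7.82707e+06.
Boundary: ½(f(2) + f(33)) = ½(16.0000 + 1.18592e+06) = 592968.
So far: 8.42004e+06.
Order-1 term: 1/12 · (143748 − 32.0000) = 11976.3.
After k=1: 8.43202e+06.
Order-2 term: −1/720 · (792.000 − 48.0000) = -1.03333.

S_2 ≈ 8.43202e+06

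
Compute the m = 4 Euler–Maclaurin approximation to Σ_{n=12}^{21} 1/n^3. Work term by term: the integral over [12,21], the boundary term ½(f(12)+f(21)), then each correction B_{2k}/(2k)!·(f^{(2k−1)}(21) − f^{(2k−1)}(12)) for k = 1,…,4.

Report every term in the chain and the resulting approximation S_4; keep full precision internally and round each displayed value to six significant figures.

S_4 ≈ 0.00269252

Integral: ∫_12^21 1/x^3 dx = 0.00233844.
Endpoint term: (f(12) + f(21))/2 = (0.000578704 + 0.000107980)/2 = 0.000343342.
So far: 0.00268178.
k=1: B_{2}/(2)! × [f^{(1)}(21) − f^{(1)}(12)] = 1/12 × (-1.54257e-05 − (-0.000144676)) = 1.07709e-05.
After k=1: 0.00269255.
k=2: B_{4}/(4)! × [f^{(3)}(21) − f^{(3)}(12)] = −1/720 × (-6.99577e-07 − (-2.00939e-05)) = -2.69365e-08.
After k=2: 0.00269252.
k=3: B_{6}/(6)! × [f^{(5)}(21) − f^{(5)}(12)] = 1/30240 × (-6.66264e-08 − (-5.86071e-06)) = 1.91603e-10.
After k=3: 0.00269252.
k=4: B_{8}/(8)! × [f^{(7)}(21) − f^{(7)}(12)] = −1/1209600 × (-1.08778e-08 − (-2.93036e-06)) = -2.41359e-12.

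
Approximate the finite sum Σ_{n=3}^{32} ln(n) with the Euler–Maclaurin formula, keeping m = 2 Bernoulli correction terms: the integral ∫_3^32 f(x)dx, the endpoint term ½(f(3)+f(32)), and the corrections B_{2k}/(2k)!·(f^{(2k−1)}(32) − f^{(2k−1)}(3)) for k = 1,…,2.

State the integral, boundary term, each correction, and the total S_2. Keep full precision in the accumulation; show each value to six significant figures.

The integral term ∫_3^32 ln(x) dx = 78.6077.
½[f(3) + f(32)] = ½[1.09861 + 3.46574] = 2.28217.
Integral + boundary = 80.8899.
k=1: B_{2}/(2)! × [f^{(1)}(32) − f^{(1)}(3)] = 1/12 × (0.0312500 − 0.333333) = -0.0251736.
After k=1: 80.8647.
k=2: B_{4}/(4)! × [f^{(3)}(32) − f^{(3)}(3)] = −1/720 × (6.10352e-05 − 0.0740741) = 0.000102796.

S_2 ≈ 80.8648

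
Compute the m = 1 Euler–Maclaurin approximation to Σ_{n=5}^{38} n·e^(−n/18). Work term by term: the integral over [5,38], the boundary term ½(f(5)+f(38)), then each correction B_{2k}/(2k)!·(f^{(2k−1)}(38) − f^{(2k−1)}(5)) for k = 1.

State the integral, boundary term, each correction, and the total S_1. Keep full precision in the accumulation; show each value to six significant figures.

S_1 ≈ 195.656

Integral: ∫_5^38 x·e^(−x/18) dx = 191.518.
Endpoint term: (f(5) + f(38))/2 = (3.78733 + 4.60193)/2 = 4.19463.
Integral + boundary = 195.713.
Correction k=1: B_{2}/2! · (f^{(1)}(38) − f^{(1)}(5)) = 1/12 · (-0.134559 − 0.547058) = -0.0568015.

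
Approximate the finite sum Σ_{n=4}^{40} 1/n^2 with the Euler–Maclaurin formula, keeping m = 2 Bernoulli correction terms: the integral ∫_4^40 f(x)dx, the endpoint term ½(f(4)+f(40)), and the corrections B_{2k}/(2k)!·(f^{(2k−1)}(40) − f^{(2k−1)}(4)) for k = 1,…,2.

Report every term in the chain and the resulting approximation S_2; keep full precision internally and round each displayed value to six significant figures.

Integral: ∫_4^40 1/x^2 dx = 0.225000.
Boundary: ½(f(4) + f(40)) = ½(0.0625000 + 0.000625000) = 0.0315625.
So far: 0.256563.
Order-1 term: 1/12 · (-3.12500e-05 − (-0.0312500)) = 0.00260156.
After k=1: 0.259164.
Order-2 term: −1/720 · (-2.34375e-07 − (-0.0234375)) = -3.25518e-05.

S_2 ≈ 0.259132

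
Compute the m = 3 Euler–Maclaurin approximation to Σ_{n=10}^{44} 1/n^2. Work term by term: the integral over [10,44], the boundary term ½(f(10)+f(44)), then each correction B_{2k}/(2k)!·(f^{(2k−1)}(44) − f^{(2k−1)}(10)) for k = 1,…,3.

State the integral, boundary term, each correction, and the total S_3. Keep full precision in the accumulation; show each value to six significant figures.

S_3 ≈ 0.0826954

Integral: ∫_10^44 1/x^2 dx = 0.0772727.
Boundary: ½(f(10) + f(44)) = ½(0.0100000 + 0.000516529) = 0.00525826.
Running total after boundary: 0.0825310.
Correction k=1: B_{2}/2! · (f^{(1)}(44) − f^{(1)}(10)) = 1/12 · (-2.34786e-05 − (-0.00200000)) = 0.000164710.
Partial sum through k=1: 0.0826957.
Correction k=2: B_{4}/4! · (f^{(3)}(44) − f^{(3)}(10)) = −1/720 · (-1.45528e-07 − (-0.000240000)) = -3.33131e-07.
Partial sum through k=2: 0.0826954.
Correction k=3: B_{6}/6! · (f^{(5)}(44) − f^{(5)}(10)) = 1/30240 · (-2.25509e-09 − (-7.20000e-05)) = 2.38088e-09.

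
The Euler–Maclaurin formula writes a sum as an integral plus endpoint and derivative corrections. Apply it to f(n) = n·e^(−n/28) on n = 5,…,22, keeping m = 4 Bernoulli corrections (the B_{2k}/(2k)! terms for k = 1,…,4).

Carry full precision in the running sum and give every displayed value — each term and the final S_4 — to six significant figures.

Integral: ∫_5^22 x·e^(−x/28) dx = 134.781.
Endpoint term: (f(5) + f(22))/2 = (4.18232 + 10.0275)/2 = 7.10489.
Running total after boundary: 141.886.
Order-1 term: 1/12 · (0.0976701 − 0.687096) = -0.0491188.
After k=1: 141.837.
Order-2 term: −1/720 · (0.00128732 − 0.00301024) = 2.39294e-06.
After k=2: 141.837.
Order-3 term: 1/30240 · (3.12508e-06 − 6.56132e-06) = -1.13632e-10.
After k=3: 141.837.
Order-4 term: −1/1209600 · (5.87776e-09 − 1.18406e-08) = 4.92962e-15.

S_4 ≈ 141.837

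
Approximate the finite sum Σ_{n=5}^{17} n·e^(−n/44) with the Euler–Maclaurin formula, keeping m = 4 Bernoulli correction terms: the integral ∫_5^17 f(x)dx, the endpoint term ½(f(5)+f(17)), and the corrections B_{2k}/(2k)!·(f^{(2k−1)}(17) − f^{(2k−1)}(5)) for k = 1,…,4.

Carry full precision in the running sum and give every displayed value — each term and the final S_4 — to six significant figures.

S_4 ≈ 108.543

∫_5^17 x·e^(−x/44) dx evaluates to 100.567.
Endpoint term: (f(5) + f(17))/2 = (4.46291 + 11.5519)/2 = 8.00740.
Integral + boundary = 108.574.
Correction k=1: B_{2}/2! · (f^{(1)}(17) − f^{(1)}(5)) = 1/12 · (0.416980 − 0.791153) = -0.0311810.
Partial sum through k=1: 108.543.
Correction k=2: B_{4}/4! · (f^{(3)}(17) − f^{(3)}(5)) = −1/720 · (0.000917369 − 0.00133074) = 5.74129e-07.
Partial sum through k=2: 108.543.
Correction k=3: B_{6}/6! · (f^{(5)}(17) − f^{(5)}(5)) = 1/30240 · (8.36444e-07 − 1.16365e-06) = -1.08204e-11.
Partial sum through k=3: 108.543.
Correction k=4: B_{8}/8! · (f^{(7)}(17) − f^{(7)}(5)) = −1/1209600 · (6.19339e-10 − 8.47076e-10) = 1.88274e-16.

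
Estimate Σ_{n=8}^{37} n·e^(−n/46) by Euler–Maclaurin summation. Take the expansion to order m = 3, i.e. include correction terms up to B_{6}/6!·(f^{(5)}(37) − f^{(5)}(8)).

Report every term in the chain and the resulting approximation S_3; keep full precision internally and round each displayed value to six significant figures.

S_3 ≈ 390.971

The integral term ∫_8^37 x·e^(−x/46) dx = 379.384.
½[f(8) + f(37)] = ½[6.72296 + 16.5530] = 11.6380.
Running total after boundary: 391.022.
Correction k=1: B_{2}/2! · (f^{(1)}(37) − f^{(1)}(8)) = 1/12 · (0.0875308 − 0.694219) = -0.0505573.
Partial sum through k=1: 390.971.
Correction k=2: B_{4}/4! · (f^{(3)}(37) − f^{(3)}(8)) = −1/720 · (0.000464220 − 0.00112238) = 9.14112e-07.
Partial sum through k=2: 390.971.
Correction k=3: B_{6}/6! · (f^{(5)}(37) − f^{(5)}(8)) = 1/30240 · (4.19222e-07 − 9.05804e-07) = -1.60907e-11.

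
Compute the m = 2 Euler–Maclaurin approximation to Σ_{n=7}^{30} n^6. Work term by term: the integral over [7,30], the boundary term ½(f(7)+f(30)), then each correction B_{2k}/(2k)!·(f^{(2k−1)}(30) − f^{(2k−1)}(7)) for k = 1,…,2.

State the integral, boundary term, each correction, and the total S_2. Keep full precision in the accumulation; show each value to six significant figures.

The integral term ∫_7^30 x^6 dx = 3.12417e+09.
Endpoint term: (f(7) + f(30))/2 = (117649 + 7.29000e+08)/2 = 3.64559e+08.
So far: 3.48873e+09.
k=1: B_{2}/(2)! × [f^{(1)}(30) − f^{(1)}(7)] = 1/12 × (1.45800e+08 − 100842) = 1.21416e+07.
After k=1: 3.50087e+09.
k=2: B_{4}/(4)! × [f^{(3)}(30) − f^{(3)}(7)] = −1/720 × (3.24000e+06 − 41160.0) = -4442.83.

S_2 ≈ 3.50086e+09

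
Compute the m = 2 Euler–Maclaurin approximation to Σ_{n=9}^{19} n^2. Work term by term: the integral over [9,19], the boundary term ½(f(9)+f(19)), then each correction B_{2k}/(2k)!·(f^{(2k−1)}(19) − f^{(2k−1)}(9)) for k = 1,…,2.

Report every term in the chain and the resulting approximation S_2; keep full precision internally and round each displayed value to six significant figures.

∫_9^19 x^2 dx evaluates to 2043.33.
Endpoint term: (f(9) + f(19))/2 = (81.0000 + 361.000)/2 = 221.000.
Integral + boundary = 2264.33.
Order-1 term: 1/12 · (38.0000 − 18.0000) = 1.66667.
Running total after k=1: 2266.00.
Order-2 term: −1/720 · (0.00000 − 0.00000) = 0.00000.

S_2 ≈ 2266.00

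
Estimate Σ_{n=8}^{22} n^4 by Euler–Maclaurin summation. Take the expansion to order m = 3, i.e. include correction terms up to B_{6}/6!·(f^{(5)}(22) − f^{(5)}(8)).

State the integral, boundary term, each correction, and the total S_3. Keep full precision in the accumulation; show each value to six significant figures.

S_3 ≈ 1.14673e+06

Integral: ∫_8^22 x^4 dx = 1.02417e+06.
½[f(8) + f(22)] = ½[4096.00 + 234256] = 119176.
Running total after boundary: 1.14335e+06.
k=1: B_{2}/(2)! × [f^{(1)}(22) − f^{(1)}(8)] = 1/12 × (42592.0 − 2048.00) = 3378.67.
After k=1: 1.14673e+06.
k=2: B_{4}/(4)! × [f^{(3)}(22) − f^{(3)}(8)] = −1/720 × (528.000 − 192.000) = -0.466667.
After k=2: 1.14673e+06.
k=3: B_{6}/(6)! × [f^{(5)}(22) − f^{(5)}(8)] = 1/30240 × (0.00000 − 0.00000) = 0.00000.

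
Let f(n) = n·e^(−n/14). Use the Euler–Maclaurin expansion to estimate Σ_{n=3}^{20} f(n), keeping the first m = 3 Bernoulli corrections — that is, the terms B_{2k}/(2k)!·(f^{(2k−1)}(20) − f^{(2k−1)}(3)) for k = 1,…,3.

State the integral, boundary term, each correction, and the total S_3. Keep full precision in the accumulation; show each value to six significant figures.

S_3 ≈ 81.5659

∫_3^20 x·e^(−x/14) dx evaluates to 78.0201.
Boundary: ½(f(3) + f(20)) = ½(2.42135 + 4.79302) = 3.60719.
Integral + boundary = 81.6273.
k=1: B_{2}/(2)! × [f^{(1)}(20) − f^{(1)}(3)] = 1/12 × (-0.102708 − 0.634164) = -0.0614060.
After k=1: 81.5659.
k=2: B_{4}/(4)! × [f^{(3)}(20) − f^{(3)}(3)] = −1/720 × (0.00192140 − 0.0114714) = 1.32639e-05.
After k=2: 81.5659.
k=3: B_{6}/(6)! × [f^{(5)}(20) − f^{(5)}(3)] = 1/30240 × (2.22797e-05 − 0.000100548) = -2.58822e-09.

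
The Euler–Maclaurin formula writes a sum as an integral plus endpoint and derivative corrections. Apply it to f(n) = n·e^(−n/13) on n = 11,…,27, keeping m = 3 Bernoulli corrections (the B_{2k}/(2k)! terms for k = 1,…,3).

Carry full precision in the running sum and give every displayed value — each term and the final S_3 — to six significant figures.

S_3 ≈ 72.7383

Integral: ∫_11^27 x·e^(−x/13) dx = 68.7034.
Endpoint term: (f(11) + f(27))/2 = (4.71968 + 3.38351)/2 = 4.05160.
Running total after boundary: 72.7550.
Correction k=1: B_{2}/2! · (f^{(1)}(27) − f^{(1)}(11)) = 1/12 · (-0.134955 − 0.0660095) = -0.0167470.
Partial sum through k=1: 72.7383.
Correction k=2: B_{4}/4! · (f^{(3)}(27) − f^{(3)}(11)) = −1/720 · (0.000684471 − 0.00546825) = 6.64413e-06.
Partial sum through k=2: 72.7383.
Correction k=3: B_{6}/6! · (f^{(5)}(27) − f^{(5)}(11)) = 1/30240 · (1.28254e-05 − 6.24018e-05) = -1.63943e-09.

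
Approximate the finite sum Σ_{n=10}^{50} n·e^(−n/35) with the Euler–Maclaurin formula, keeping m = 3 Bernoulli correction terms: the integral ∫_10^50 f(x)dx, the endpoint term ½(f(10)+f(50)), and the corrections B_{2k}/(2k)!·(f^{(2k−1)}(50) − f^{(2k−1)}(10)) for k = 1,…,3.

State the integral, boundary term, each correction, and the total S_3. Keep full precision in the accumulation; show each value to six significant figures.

S_3 ≈ 480.310

∫_10^50 x·e^(−x/35) dx evaluates to 470.615.
½[f(10) + f(50)] = ½[7.51477 + 11.9826] = 9.74866.
Running total after boundary: 480.364.
Correction k=1: B_{2}/2! · (f^{(1)}(50) − f^{(1)}(10)) = 1/12 · (-0.102708 − 0.536769) = -0.0532898.
Partial sum through k=1: 480.310.
Correction k=2: B_{4}/4! · (f^{(3)}(50) − f^{(3)}(10)) = −1/720 · (0.000307424 − 0.00166508) = 1.88563e-06.
Partial sum through k=2: 480.310.
Correction k=3: B_{6}/6! · (f^{(5)}(50) − f^{(5)}(10)) = 1/30240 · (5.70360e-07 − 2.36080e-06) = -5.92077e-11.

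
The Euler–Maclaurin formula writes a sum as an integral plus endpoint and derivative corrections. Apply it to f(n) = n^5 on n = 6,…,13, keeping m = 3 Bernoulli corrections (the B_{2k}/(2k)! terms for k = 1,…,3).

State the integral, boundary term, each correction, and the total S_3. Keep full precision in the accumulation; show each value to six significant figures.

The integral term ∫_6^13 x^5 dx = 796692.
Endpoint term: (f(6) + f(13))/2 = (7776.00 + 371293)/2 = 189534.
Running total after boundary: 986227.
Order-1 term: 1/12 · (142805 − 6480.00) = 11360.4.
After k=1: 997587.
Order-2 term: −1/720 · (10140.0 − 2160.00) = -11.0833.
After k=2: 997576.
Order-3 term: 1/30240 · (120.000 − 120.000) = 0.00000.

S_3 ≈ 997576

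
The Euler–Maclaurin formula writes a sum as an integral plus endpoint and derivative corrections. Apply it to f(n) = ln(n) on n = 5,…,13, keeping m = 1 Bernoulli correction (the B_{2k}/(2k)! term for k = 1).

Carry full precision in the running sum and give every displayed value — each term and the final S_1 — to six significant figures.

S_1 ≈ 19.3741

The integral term ∫_5^13 ln(x) dx = 17.2972.
Endpoint term: (f(5) + f(13))/2 = (1.60944 + 2.56495)/2 = 2.08719.
So far: 19.3843.
Order-1 term: 1/12 · (0.0769231 − 0.200000) = -0.0102564.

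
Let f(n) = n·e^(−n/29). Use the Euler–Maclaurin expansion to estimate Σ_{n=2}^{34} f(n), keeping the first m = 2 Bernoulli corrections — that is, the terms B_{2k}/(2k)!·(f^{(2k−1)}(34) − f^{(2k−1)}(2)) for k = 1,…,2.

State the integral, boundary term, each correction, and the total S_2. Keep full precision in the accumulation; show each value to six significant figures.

S_2 ≈ 279.536

The integral term ∫_2^34 x·e^(−x/29) dx = 273.416.
Endpoint term: (f(2) + f(34))/2 = (1.86672 + 10.5270)/2 = 6.19688.
So far: 279.613.
k=1: B_{2}/(2)! × [f^{(1)}(34) − f^{(1)}(2)] = 1/12 × (-0.0533825 − 0.868989) = -0.0768643.
Running total after k=1: 279.536.
k=2: B_{4}/(4)! × [f^{(3)}(34) − f^{(3)}(2)] = −1/720 × (0.000672836 − 0.00325292) = 3.58345e-06.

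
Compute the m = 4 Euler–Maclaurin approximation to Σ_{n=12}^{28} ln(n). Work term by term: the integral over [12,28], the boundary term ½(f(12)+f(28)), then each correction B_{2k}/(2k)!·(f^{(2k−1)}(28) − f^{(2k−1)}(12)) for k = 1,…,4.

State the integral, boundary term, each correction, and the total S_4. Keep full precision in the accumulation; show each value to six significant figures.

The integral term ∫_12^28 ln(x) dx = 47.4828.
Endpoint term: (f(12) + f(28))/2 = (2.48491 + 3.33220)/2 = 2.90856.
Integral + boundary = 50.3914.
k=1: B_{2}/(2)! × [f^{(1)}(28) − f^{(1)}(12)] = 1/12 × (0.0357143 − 0.0833333) = -0.00396825.
Running total after k=1: 50.3874.
k=2: B_{4}/(4)! × [f^{(3)}(28) − f^{(3)}(12)] = −1/720 × (9.11079e-05 − 0.00115741) = 1.48097e-06.
Running total after k=2: 50.3874.
k=3: B_{6}/(6)! × [f^{(5)}(28) − f^{(5)}(12)] = 1/30240 × (1.39451e-06 − 9.64506e-05) = -3.14339e-09.
Running total after k=3: 50.3874.
k=4: B_{8}/(8)! × [f^{(7)}(28) − f^{(7)}(12)] = −1/1209600 × (5.33613e-08 − 2.00939e-05) = 1.65679e-11.

S_4 ≈ 50.3874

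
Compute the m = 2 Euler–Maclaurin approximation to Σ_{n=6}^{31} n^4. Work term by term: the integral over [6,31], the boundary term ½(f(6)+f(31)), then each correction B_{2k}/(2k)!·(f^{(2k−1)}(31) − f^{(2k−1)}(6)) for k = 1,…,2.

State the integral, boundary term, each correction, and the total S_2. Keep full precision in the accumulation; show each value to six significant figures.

Integral: ∫_6^31 x^4 dx = 5.72428e+06.
Boundary: ½(f(6) + f(31)) = ½(1296.00 + 923521) = 462408.
Running total after boundary: 6.18668e+06.
Correction k=1: B_{2}/2! · (f^{(1)}(31) − f^{(1)}(6)) = 1/12 · (119164 − 864.000) = 9858.33.
Partial sum through k=1: 6.19654e+06.
Correction k=2: B_{4}/4! · (f^{(3)}(31) − f^{(3)}(6)) = −1/720 · (744.000 − 144.000) = -0.833333.

S_2 ≈ 6.19654e+06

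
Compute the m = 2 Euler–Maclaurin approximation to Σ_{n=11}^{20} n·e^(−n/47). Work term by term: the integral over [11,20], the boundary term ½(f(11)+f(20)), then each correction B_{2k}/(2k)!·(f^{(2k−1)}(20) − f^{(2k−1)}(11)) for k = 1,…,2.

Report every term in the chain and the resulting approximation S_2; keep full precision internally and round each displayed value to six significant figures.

S_2 ≈ 110.402

Integral: ∫_11^20 x·e^(−x/47) dx = 99.5342.
½[f(11) + f(20)] = ½[8.70461 + 13.0684] = 10.8865.
Running total after boundary: 110.421.
Correction k=1: B_{2}/2! · (f^{(1)}(20) − f^{(1)}(11)) = 1/12 · (0.375370 − 0.606124) = -0.0192295.
After k=1: 110.402.
Correction k=2: B_{4}/4! · (f^{(3)}(20) − f^{(3)}(11)) = −1/720 · (0.000761528 − 0.000990847) = 3.18499e-07.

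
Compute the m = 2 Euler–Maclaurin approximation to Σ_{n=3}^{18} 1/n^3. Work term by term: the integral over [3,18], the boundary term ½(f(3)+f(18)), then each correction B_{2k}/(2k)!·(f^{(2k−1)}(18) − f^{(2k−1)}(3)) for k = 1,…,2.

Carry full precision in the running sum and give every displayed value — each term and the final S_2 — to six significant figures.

S_2 ≈ 0.0755863

∫_3^18 1/x^3 dx evaluates to 0.0540123.
Boundary: ½(f(3) + f(18)) = ½(0.0370370 + 0.000171468) = 0.0186043.
Integral + boundary = 0.0726166.
Order-1 term: 1/12 · (-2.85780e-05 − (-0.0370370)) = 0.00308404.
After k=1: 0.0757006.
Order-2 term: −1/720 · (-1.76407e-06 − (-0.0823045)) = -0.000114309.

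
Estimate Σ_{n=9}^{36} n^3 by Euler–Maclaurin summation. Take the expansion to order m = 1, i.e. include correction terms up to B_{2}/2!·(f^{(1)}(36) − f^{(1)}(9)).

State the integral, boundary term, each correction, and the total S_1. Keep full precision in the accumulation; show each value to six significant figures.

Integral: ∫_9^36 x^3 dx = 418264.
Boundary: ½(f(9) + f(36)) = ½(729.000 + 46656.0) = 23692.5.
Integral + boundary = 441956.
Correction k=1: B_{2}/2! · (f^{(1)}(36) − f^{(1)}(9)) = 1/12 · (3888.00 − 243.000) = 303.750.

S_1 ≈ 442260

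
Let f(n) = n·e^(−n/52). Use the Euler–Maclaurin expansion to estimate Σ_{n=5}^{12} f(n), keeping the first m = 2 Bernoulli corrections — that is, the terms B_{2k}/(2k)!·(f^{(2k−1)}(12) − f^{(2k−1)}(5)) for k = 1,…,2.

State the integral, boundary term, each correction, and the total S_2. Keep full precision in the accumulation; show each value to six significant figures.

∫_5^12 x·e^(−x/52) dx evaluates to 50.0985.
Endpoint term: (f(5) + f(12))/2 = (4.54162 + 9.52707)/2 = 7.03435.
So far: 57.1329.
Order-1 term: 1/12 · (0.610710 − 0.820985) = -0.0175230.
After k=1: 57.1153.
Order-2 term: −1/720 · (0.000813075 − 0.000975456) = 2.25529e-07.

S_2 ≈ 57.1153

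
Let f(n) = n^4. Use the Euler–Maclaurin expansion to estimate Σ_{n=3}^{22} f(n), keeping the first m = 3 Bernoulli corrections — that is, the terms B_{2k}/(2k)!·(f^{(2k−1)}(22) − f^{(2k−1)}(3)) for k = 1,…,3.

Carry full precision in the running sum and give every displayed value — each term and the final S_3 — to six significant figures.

∫_3^22 x^4 dx evaluates to 1.03068e+06.
½[f(3) + f(22)] = ½[81.0000 + 234256] = 117168.
Integral + boundary = 1.14785e+06.
k=1: B_{2}/(2)! × [f^{(1)}(22) − f^{(1)}(3)] = 1/12 × (42592.0 − 108.000) = 3540.33.
Partial sum through k=1: 1.15139e+06.
k=2: B_{4}/(4)! × [f^{(3)}(22) − f^{(3)}(3)] = −1/720 × (528.000 − 72.0000) = -0.633333.
Partial sum through k=2: 1.15139e+06.
k=3: B_{6}/(6)! × [f^{(5)}(22) − f^{(5)}(3)] = 1/30240 × (0.00000 − 0.00000) = 0.00000.

S_3 ≈ 1.15139e+06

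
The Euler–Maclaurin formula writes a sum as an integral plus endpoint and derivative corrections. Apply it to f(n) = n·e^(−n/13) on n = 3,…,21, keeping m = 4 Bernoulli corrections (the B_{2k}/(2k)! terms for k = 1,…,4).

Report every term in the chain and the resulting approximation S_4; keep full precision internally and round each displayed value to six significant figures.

Integral: ∫_3^21 x·e^(−x/13) dx = 77.2600.
Boundary: ½(f(3) + f(21)) = ½(2.38177 + 4.17510) = 3.27843.
Running total after boundary: 80.5385.
Order-1 term: 1/12 · (-0.122347 − 0.610710) = -0.0610881.
Running total after k=1: 80.4774.
Order-2 term: −1/720 · (0.00162888 − 0.0130092) = 1.58060e-05.
Running total after k=2: 80.4774.
Order-3 term: 1/30240 · (2.35604e-05 − 0.000132572) = -3.60489e-09.
Running total after k=3: 80.4774.
Order-4 term: −1/1209600 · (2.21790e-07 − 1.11342e-06) = 7.37125e-13.

S_4 ≈ 80.4774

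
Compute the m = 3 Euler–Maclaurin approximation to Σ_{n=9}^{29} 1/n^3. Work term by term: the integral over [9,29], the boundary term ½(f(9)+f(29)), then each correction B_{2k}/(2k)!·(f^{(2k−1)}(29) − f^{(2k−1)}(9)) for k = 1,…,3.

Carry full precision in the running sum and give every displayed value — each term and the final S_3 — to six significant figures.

∫_9^29 1/x^3 dx evaluates to 0.00557831.
Endpoint term: (f(9) + f(29))/2 = (0.00137174 + 4.10021e-05)/2 = 0.000706372.
Integral + boundary = 0.00628468.
Order-1 term: 1/12 · (-4.24160e-06 − (-0.000457247)) = 3.77505e-05.
Running total after k=1: 0.00632243.
Order-2 term: −1/720 · (-1.00870e-07 − (-0.000112901)) = -1.56666e-07.
Running total after k=2: 0.00632228.
Order-3 term: 1/30240 · (-5.03752e-09 − (-5.85410e-05)) = 1.93571e-09.

S_3 ≈ 0.00632228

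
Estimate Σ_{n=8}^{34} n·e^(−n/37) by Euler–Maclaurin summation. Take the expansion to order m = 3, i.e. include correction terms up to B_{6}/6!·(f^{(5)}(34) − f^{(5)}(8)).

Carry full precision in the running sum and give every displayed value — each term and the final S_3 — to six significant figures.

S_3 ≈ 303.172

Integral: ∫_8^34 x·e^(−x/37) dx = 293.217.
Endpoint term: (f(8) + f(34))/2 = (6.44449 + 13.5643)/2 = 10.0044.
Running total after boundary: 303.222.
Order-1 term: 1/12 · (0.0323473 − 0.631386) = -0.0499199.
Running total after k=1: 303.172.
Order-2 term: −1/720 · (0.000606463 − 0.00163806) = 1.43278e-06.
Running total after k=2: 303.172.
Order-3 term: 1/30240 · (8.68734e-07 − 2.05619e-06) = -3.92677e-11.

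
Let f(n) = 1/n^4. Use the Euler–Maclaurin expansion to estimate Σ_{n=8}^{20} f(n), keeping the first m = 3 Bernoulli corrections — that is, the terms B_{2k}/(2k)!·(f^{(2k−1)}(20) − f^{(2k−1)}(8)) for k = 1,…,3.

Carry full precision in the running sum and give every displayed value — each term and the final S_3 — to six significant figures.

The integral term ∫_8^20 1/x^4 dx = 0.000609375.
Endpoint term: (f(8) + f(20))/2 = (0.000244141 + 6.25000e-06)/2 = 0.000125195.
Integral + boundary = 0.000734570.
Order-1 term: 1/12 · (-1.25000e-06 − (-0.000122070)) = 1.00684e-05.
Partial sum through k=1: 0.000744639.
Order-2 term: −1/720 · (-9.37500e-08 − (-5.72205e-05)) = -7.93427e-08.
Partial sum through k=2: 0.000744559.
Order-3 term: 1/30240 · (-1.31250e-08 − (-5.00679e-05)) = 1.65525e-09.

S_3 ≈ 0.000744561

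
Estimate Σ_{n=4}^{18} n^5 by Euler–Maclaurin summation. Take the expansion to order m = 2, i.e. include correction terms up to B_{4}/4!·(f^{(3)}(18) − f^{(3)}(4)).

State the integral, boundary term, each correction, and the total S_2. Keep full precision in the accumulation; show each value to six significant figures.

Integral: ∫_4^18 x^5 dx = 5.66802e+06.
Boundary: ½(f(4) + f(18)) = ½(1024.00 + 1.88957e+06) = 945296.
Integral + boundary = 6.61332e+06.
k=1: B_{2}/(2)! × [f^{(1)}(18) − f^{(1)}(4)] = 1/12 × (524880 − 1280.00) = 43633.3.
Partial sum through k=1: 6.65695e+06.
k=2: B_{4}/(4)! × [f^{(3)}(18) − f^{(3)}(4)] = −1/720 × (19440.0 − 960.000) = -25.6667.

S_2 ≈ 6.65692e+06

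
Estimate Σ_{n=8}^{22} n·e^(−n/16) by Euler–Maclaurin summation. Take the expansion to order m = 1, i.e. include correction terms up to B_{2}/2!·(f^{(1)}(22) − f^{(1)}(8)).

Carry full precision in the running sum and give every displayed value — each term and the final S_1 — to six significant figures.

S_1 ≈ 84.3555

Integral: ∫_8^22 x·e^(−x/16) dx = 79.1813.
Boundary: ½(f(8) + f(22)) = ½(4.85225 + 5.56247) = 5.20736.
Running total after boundary: 84.3887.
k=1: B_{2}/(2)! × [f^{(1)}(22) − f^{(1)}(8)] = 1/12 × (-0.0948148 − 0.303265) = -0.0331733.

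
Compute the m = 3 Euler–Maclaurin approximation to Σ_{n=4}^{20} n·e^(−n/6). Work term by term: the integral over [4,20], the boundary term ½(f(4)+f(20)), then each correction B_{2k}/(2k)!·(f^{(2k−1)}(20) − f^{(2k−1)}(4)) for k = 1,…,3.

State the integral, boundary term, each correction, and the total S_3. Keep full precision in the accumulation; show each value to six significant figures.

S_3 ≈ 26.6023

The integral term ∫_4^20 x·e^(−x/6) dx = 25.2399.
Boundary: ½(f(4) + f(20)) = ½(2.05367 + 0.713480) = 1.38357.
Running total after boundary: 26.6235.
Order-1 term: 1/12 · (-0.0832393 − 0.171139) = -0.0211982.
After k=1: 26.6023.
Order-2 term: −1/720 · (-0.000330315 − 0.0332770) = 4.66769e-05.
After k=2: 26.6023.
Order-3 term: 1/30240 · (4.58770e-05 − 0.00171667) = -5.52512e-08.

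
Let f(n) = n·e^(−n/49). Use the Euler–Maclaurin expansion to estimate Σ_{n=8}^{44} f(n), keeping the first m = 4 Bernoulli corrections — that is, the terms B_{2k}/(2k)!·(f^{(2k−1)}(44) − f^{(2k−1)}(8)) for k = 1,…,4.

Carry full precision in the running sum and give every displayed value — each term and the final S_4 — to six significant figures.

∫_8^44 x·e^(−x/49) dx evaluates to 515.756.
½[f(8) + f(44)] = ½[6.79493 + 17.9256] = 12.3603.
Integral + boundary = 528.116.
Correction k=1: B_{2}/2! · (f^{(1)}(44) − f^{(1)}(8)) = 1/12 · (0.0415715 − 0.710694) = -0.0557602.
Partial sum through k=1: 528.060.
Correction k=2: B_{4}/4! · (f^{(3)}(44) − f^{(3)}(8)) = −1/720 · (0.000356673 − 0.00100351) = 8.98384e-07.
Partial sum through k=2: 528.060.
Correction k=3: B_{6}/6! · (f^{(5)}(44) − f^{(5)}(8)) = 1/30240 · (2.89892e-07 − 7.12628e-07) = -1.39793e-11.
Partial sum through k=3: 528.060.
Correction k=4: B_{8}/8! · (f^{(7)}(44) − f^{(7)}(8)) = −1/1209600 · (1.79606e-10 − 4.19534e-10) = 1.98353e-16.

S_4 ≈ 528.060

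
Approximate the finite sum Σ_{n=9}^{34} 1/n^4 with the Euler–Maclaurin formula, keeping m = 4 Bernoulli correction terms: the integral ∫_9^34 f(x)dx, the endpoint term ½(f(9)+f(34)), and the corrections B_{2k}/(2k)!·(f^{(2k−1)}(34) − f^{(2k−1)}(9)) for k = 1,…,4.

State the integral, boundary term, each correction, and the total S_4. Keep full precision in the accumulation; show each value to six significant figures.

S_4 ≈ 0.000530952

The integral term ∫_9^34 1/x^4 dx = 0.000448766.
½[f(9) + f(34)] = ½[0.000152416 + 7.48315e-07] = 7.65821e-05.
Running total after boundary: 0.000525349.
k=1: B_{2}/(2)! × [f^{(1)}(34) − f^{(1)}(9)] = 1/12 × (-8.80370e-08 − (-6.77404e-05)) = 5.63769e-06.
After k=1: 0.000530986.
k=2: B_{4}/(4)! × [f^{(3)}(34) − f^{(3)}(9)] = −1/720 × (-2.28470e-09 − (-2.50890e-05)) = -3.48427e-08.
After k=2: 0.000530951.
k=3: B_{6}/(6)! × [f^{(5)}(34) − f^{(5)}(9)] = 1/30240 × (-1.10677e-10 − (-1.73455e-05)) = 5.73591e-10.
After k=3: 0.000530952.
k=4: B_{8}/(8)! × [f^{(7)}(34) − f^{(7)}(9)] = −1/1209600 × (-8.61675e-12 − (-1.92728e-05)) = -1.59332e-11.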